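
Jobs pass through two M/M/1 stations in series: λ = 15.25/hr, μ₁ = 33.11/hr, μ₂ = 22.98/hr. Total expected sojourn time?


Each node sees arrival rate λ = 15.25/hr (tandem ⇒ throughput preserved).
W₁ = 1/(μ₁−λ) = 1/(33.11−15.25) = 0.05599 hr
W₂ = 1/(μ₂−λ) = 1/(22.98−15.25) = 0.12937 hr
W_total = W₁ + W₂ = 0.05599 + 0.12937 = 0.18536 hr

Final: 0.18536 hr


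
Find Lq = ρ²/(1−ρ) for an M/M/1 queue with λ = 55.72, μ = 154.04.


ρ = 55.72/154.04 = 0.3617
Lq = ρ²/(1−ρ) = 0.1308/0.6383 = 0.2050

Final: 0.2050


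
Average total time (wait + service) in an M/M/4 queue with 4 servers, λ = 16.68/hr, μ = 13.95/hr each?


a = 1.1957; ρ = 0.2989; P₀ = 0.301482
Lq = P₀·a^c·ρ/(c!(1−ρ)²) = 0.01562
Wq = Lq/λ = 0.01562/16.68 = 0.0009362 hr
W = Wq + 1/μ = 0.0009362 + 0.07168 = 0.07262 hr

Final: 0.07262 hr


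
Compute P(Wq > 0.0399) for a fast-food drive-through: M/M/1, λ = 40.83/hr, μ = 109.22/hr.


ρ = 40.83/109.22 = 0.3738
P(Wq > t) = ρ·e^{−(μ−λ)t} = 0.3738·e^{−2.7288}
= 0.3738·0.065300 = 0.024411

Final: 0.024411


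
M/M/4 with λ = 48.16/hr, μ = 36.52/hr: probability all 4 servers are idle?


a = λ/μ = 48.16/36.52 = 1.3187; ρ = a/c = 0.3297
Σ_{k=0}^{3} a^k/k! (terms k=0..3) = 1.00000 + 1.31873 + 0.86952 + 0.38222 = 3.57048
Tail: a^4/(4!(1−ρ)) = 3.02429/(24·0.6703) = 0.18799
P₀ = 1/(3.57048 + 0.18799) = 1/3.75846 = 0.266066

Final: 0.266066


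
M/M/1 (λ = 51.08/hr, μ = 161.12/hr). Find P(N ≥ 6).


ρ = 51.08/161.12 = 0.3170
P(N ≥ n) = ρ^n = 0.3170^6 = 0.001015

Final: 0.001015


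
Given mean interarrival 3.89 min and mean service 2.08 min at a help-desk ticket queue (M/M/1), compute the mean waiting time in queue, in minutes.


λ = 60/3.89 = 15.4242 /hr
μ = 60/2.08 = 28.8462 /hr
ρ = λ/μ = 15.4242/28.8462 = 0.5347
Wq = ρ/(μ−λ) = 0.5347/(28.8462−15.4242) = 0.03984 hr
In minutes: 0.03984·60 = 2.390 min

Final: 2.390 min


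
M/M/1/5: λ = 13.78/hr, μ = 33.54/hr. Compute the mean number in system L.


ρ = 13.78/33.54 = 0.4109
L = ρ[1 − (K+1)ρ^K + Kρ^(K+1)] / [(1−ρ)(1−ρ^(K+1))]
Numerator: 0.4109·(1 − 6·0.011707 + 5·0.004810) = 0.391875
Denominator: (0.5891)·(0.995190) = 0.586314
L = 0.391875/0.586314 = 0.6684

Final: 0.6684


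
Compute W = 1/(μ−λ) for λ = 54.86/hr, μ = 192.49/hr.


W = 1/(μ−λ) = 1/(192.49 − 54.86) = 1/137.63 = 0.007266 hr

Final: 0.007266 hr


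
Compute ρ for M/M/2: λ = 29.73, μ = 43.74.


ρ = λ/(cμ) = 29.73/(2·43.74) = 29.73/87.48 = 0.3398

Final: 0.3398


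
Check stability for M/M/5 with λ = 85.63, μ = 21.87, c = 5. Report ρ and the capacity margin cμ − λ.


Total capacity cμ = 5·21.87 = 109.35/hr
ρ = λ/(cμ) = 85.63/109.35 = 0.7831
Stable ⇔ ρ < 1: YES
Spare capacity = cμ − λ = 109.35 − 85.63 = 23.72/hr

Final: ρ = 0.7831; stable; margin = 23.72/hr


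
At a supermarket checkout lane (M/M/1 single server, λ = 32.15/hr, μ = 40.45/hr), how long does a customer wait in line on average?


ρ = 32.15/40.45 = 0.7948
Wq = ρ/(μ−λ) = 0.7948/(40.45 − 32.15) = 0.7948/8.30 = 0.09576 hr

Final: 0.09576 hr


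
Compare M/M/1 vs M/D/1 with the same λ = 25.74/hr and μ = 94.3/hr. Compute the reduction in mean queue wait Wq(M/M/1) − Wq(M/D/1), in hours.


ρ = 25.74/94.3 = 0.2730
Wq(M/M/1) = ρ/(μ−λ) = 0.2730/68.56 = 0.003981 hr
Wq(M/D/1) = ρ/(2(μ−λ)) = 0.001991 hr
Savings = 0.003981 − 0.001991 = 0.001991 hr

Final: 0.001991 hr


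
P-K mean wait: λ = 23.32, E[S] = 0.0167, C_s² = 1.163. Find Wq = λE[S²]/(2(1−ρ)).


ρ = λ·E[S] = 23.32·0.0167 = 0.3894
E[S²] = E[S]²(1+C_s²) = 0.0167²·(1+1.163) = 0.0006032
Wq = λ·E[S²]/(2(1−ρ)) = 23.32·0.0006032/(2·0.6106) = 0.01152 hr

Final: 0.01152 hr


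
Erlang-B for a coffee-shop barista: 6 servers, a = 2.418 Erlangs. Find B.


B(c,a) = (a^c/c!) / Σ_{k=0}^{c} a^k/k!
a^6/6! = 0.277591
Σ terms (k=0..6): 1.00000 + 2.41800 + 2.92336 + 2.35623 + 1.42434 + 0.68881 + 0.27759 = 11.088335
B = 0.277591/11.088335 = 0.025035

Final: 0.025035


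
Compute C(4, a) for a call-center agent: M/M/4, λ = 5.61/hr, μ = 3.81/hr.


a = λ/μ = 1.4724; ρ = a/4 = 0.3681
P₀ = 0.227350 (from M/M/c formula)
C(c,a) = [a^c/(c!(1−ρ))]·P₀ = [4.70058/(24·0.6319)]·0.227350
= 0.30996·0.227350 = 0.070468

Final: 0.070468


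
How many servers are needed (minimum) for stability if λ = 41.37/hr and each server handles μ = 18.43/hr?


Stability requires cμ > λ ⇔ c > λ/μ.
λ/μ = 41.37/18.43 = 2.2447
Minimum integer c = ⌊2.2447⌋ + 1 = 3
Check: 3·18.43 = 55.29 > 41.37, while 2·18.43 = 36.86 ≤ 41.37

Final: 3 servers


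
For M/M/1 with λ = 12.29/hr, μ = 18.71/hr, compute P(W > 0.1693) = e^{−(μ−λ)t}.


W ~ Exponential(μ−λ) for M/M/1.
μ − λ = 18.71 − 12.29 = 6.4200
P(W > t) = e^{−(μ−λ)t} = e^{−1.0869} = 0.337258

Final: 0.337258


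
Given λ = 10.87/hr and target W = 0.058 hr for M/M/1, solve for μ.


W = 1/(μ−λ) ⇒ μ − λ = 1/W = 1/0.058 = 17.2414
μ = λ + 1/W = 10.87 + 17.2414 = 28.1114 per hr

Final: 28.1114 /hr


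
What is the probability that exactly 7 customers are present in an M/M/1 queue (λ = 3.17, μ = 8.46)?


ρ = 3.17/8.46 = 0.3747
P_n = (1−ρ)·ρ^n = (1 − 0.3747)·0.3747^7 = 0.6253·0.001037 = 0.0006485

Final: 0.0006485


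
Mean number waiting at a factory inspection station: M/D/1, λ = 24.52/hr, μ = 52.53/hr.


ρ = 24.52/52.53 = 0.4668
M/D/1: Lq = ρ²/(2(1−ρ)) = 0.2179/(2·0.5332) = 0.20431

Final: 0.20431


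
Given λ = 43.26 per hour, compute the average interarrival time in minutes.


Mean interarrival time = 1/λ = 1/43.26 hour = 0.02312 hour
In minutes: 0.02312 × 60 = 1.3870 min

Final: 1.3870 min


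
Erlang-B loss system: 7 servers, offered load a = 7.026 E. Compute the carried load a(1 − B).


B(7,7.026) = 0.250480 (Erlang-B)
Carried load = a(1 − B) = 7.026·(1 − 0.250480) = 7.026·0.749520 = 5.2661 E

Final: 5.2661 Erlangs


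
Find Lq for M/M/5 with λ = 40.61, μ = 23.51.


a = λ/μ = 1.7274; ρ = a/5 = 0.3455
P₀ = 0.177150
Lq = P₀·a^c·ρ / (c!·(1−ρ)²) = 0.177150·15.37807·0.3455/(120·0.42841)
= 0.01831

Final: 0.01831


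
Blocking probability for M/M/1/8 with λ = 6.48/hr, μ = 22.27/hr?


ρ = λ/μ = 6.48/22.27 = 0.2910
P_K = (1−ρ)ρ^K/(1−ρ^(K+1)) = (0.7090·0.00005139)/(1 − 0.00001495)
= 0.00003643/0.999985 = 0.00003643

Final: 0.00003643


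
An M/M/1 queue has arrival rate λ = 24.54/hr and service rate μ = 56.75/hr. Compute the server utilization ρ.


ρ = λ/μ = 24.54/56.75 = 0.4324

Final: 0.4324


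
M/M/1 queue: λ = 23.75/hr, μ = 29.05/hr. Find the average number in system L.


ρ = λ/μ = 23.75/29.05 = 0.8176
L = ρ/(1−ρ) = 0.8176/(1 − 0.8176) = 0.8176/0.1824 = 4.4811

Final: 4.4811


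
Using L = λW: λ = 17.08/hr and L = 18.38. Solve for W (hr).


W = L/λ = 18.38/17.08 = 1.0761 hr

Final: 1.0761 hr


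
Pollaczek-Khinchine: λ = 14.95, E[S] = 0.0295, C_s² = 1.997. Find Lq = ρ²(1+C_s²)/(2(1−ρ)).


ρ = λ·E[S] = 14.95·0.0295 = 0.4410
Lq = ρ²(1+C_s²)/(2(1−ρ)) = 0.1945·(1+1.997)/(2·0.5590)
= 0.1945·2.9970/1.1179 = 0.52142

Final: 0.52142


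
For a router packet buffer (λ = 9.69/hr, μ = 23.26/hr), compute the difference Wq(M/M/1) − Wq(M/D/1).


ρ = 9.69/23.26 = 0.4166
Wq(M/M/1) = ρ/(μ−λ) = 0.4166/13.57 = 0.03070 hr
Wq(M/D/1) = ρ/(2(μ−λ)) = 0.01535 hr
Savings = 0.03070 − 0.01535 = 0.01535 hr

Final: 0.01535 hr


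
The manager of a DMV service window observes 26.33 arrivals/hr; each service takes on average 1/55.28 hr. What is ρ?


ρ = λ/μ = 26.33/55.28 = 0.4763

Final: 0.4763


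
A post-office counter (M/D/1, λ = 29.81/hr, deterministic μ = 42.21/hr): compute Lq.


ρ = 29.81/42.21 = 0.7062
M/D/1: Lq = ρ²/(2(1−ρ)) = 0.4988/(2·0.2938) = 0.84890

Final: 0.84890


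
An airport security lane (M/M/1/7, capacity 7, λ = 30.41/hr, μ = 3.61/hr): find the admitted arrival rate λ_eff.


ρ = 8.4238; P_K = (1−ρ)ρ^7/(1−ρ^8) = 0.881289
λ_eff = λ(1 − P_K) = 30.41·(1 − 0.881289) = 30.41·0.118711 = 3.6100 /hr

Final: 3.6100 /hr


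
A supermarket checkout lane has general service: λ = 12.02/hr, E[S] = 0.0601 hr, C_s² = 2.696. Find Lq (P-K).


ρ = λ·E[S] = 12.02·0.0601 = 0.7224
Lq = ρ²(1+C_s²)/(2(1−ρ)) = 0.5219·(1+2.696)/(2·0.2776)
= 0.5219·3.6960/0.5552 = 3.47411

Final: 3.47411


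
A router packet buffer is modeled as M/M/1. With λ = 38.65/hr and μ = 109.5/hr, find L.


ρ = λ/μ = 38.65/109.5 = 0.3530
L = ρ/(1−ρ) = 0.3530/(1 − 0.3530) = 0.3530/0.6470 = 0.5455

Final: 0.5455


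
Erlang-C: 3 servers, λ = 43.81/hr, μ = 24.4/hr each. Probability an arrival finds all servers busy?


a = λ/μ = 1.7955; ρ = a/3 = 0.5985
P₀ = 0.146840 (from M/M/c formula)
C(c,a) = [a^c/(c!(1−ρ))]·P₀ = [5.78829/(6·0.4015)]·0.146840
= 2.40276·0.146840 = 0.352821

Final: 0.352821


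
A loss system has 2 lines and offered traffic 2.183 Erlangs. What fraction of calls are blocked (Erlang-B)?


B(c,a) = (a^c/c!) / Σ_{k=0}^{c} a^k/k!
a^2/2! = 2.382744
Σ terms (k=0..2): 1.00000 + 2.18300 + 2.38274 = 5.565744
B = 2.382744/5.565744 = 0.428109

Final: 0.428109


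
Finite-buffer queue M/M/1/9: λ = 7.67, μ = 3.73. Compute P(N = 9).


ρ = λ/μ = 7.67/3.73 = 2.0563
P_K = (1−ρ)ρ^K/(1−ρ^(K+1)) = (-1.0563·657.322940)/(1 − 1351.653338)
= -694.330398/-1350.653338 = 0.514070

Final: 0.514070


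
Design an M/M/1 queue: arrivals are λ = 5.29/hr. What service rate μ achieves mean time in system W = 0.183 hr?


W = 1/(μ−λ) ⇒ μ − λ = 1/W = 1/0.183 = 5.4645
μ = λ + 1/W = 5.29 + 5.4645 = 10.7545 per hr

Final: 10.7545 /hr


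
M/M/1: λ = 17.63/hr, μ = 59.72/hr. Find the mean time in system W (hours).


W = 1/(μ−λ) = 1/(59.72 − 17.63) = 1/42.09 = 0.02376 hr

Final: 0.02376 hr


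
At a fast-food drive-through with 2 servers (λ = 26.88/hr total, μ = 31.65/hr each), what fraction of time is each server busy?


ρ = λ/(cμ) = 26.88/(2·31.65) = 26.88/63.30 = 0.4246

Final: 0.4246


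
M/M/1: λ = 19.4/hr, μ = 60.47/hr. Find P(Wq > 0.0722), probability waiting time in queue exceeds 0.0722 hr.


ρ = 19.4/60.47 = 0.3208
P(Wq > t) = ρ·e^{−(μ−λ)t} = 0.3208·e^{−2.9653}
= 0.3208·0.051547 = 0.016537

Final: 0.016537


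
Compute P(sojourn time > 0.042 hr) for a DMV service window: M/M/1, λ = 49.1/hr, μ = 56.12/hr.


W ~ Exponential(μ−λ) for M/M/1.
μ − λ = 56.12 − 49.1 = 7.0200
P(W > t) = e^{−(μ−λ)t} = e^{−0.2948} = 0.744651

Final: 0.744651


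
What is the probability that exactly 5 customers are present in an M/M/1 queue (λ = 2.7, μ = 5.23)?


ρ = 2.7/5.23 = 0.5163
P_n = (1−ρ)·ρ^n = (1 − 0.5163)·0.5163^5 = 0.4837·0.036670 = 0.017739

Final: 0.017739


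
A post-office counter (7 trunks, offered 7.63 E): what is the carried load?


B(7,7.63) = 0.286876 (Erlang-B)
Carried load = a(1 − B) = 7.63·(1 − 0.286876) = 7.63·0.713124 = 5.4411 E

Final: 5.4411 Erlangs


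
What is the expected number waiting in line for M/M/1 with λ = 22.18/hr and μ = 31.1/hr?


ρ = 22.18/31.1 = 0.7132
Lq = ρ²/(1−ρ) = 0.5086/0.2868 = 1.7734

Final: 1.7734


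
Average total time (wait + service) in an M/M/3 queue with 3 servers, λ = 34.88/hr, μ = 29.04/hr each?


a = 1.2011; ρ = 0.4004; P₀ = 0.293768
Lq = P₀·a^c·ρ/(c!(1−ρ)²) = 0.09447
Wq = Lq/λ = 0.09447/34.88 = 0.002708 hr
W = Wq + 1/μ = 0.002708 + 0.03444 = 0.03714 hr

Final: 0.03714 hr


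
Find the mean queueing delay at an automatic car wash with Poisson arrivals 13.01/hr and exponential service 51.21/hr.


ρ = 13.01/51.21 = 0.2541
Wq = ρ/(μ−λ) = 0.2541/(51.21 − 13.01) = 0.2541/38.20 = 0.006651 hr

Final: 0.006651 hr


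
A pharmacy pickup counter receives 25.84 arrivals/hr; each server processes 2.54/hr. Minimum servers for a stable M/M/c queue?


Stability requires cμ > λ ⇔ c > λ/μ.
λ/μ = 25.84/2.54 = 10.1732
Minimum integer c = ⌊10.1732⌋ + 1 = 11
Check: 11·2.54 = 27.94 > 25.84, while 10·2.54 = 25.40 ≤ 25.84

Final: 11 servers


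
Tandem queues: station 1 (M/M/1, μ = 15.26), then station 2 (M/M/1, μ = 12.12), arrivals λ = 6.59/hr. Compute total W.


Each node sees arrival rate λ = 6.59/hr (tandem ⇒ throughput preserved).
W₁ = 1/(μ₁−λ) = 1/(15.26−6.59) = 0.11534 hr
W₂ = 1/(μ₂−λ) = 1/(12.12−6.59) = 0.18083 hr
W_total = W₁ + W₂ = 0.11534 + 0.18083 = 0.29617 hr

Final: 0.29617 hr


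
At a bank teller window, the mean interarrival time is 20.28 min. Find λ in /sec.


λ = 1/(interarrival time) in consistent units.
1 second = 0.0166667 min, so λ = 0.0166667/20.28 = 0.0008218 per second

Final: 0.0008218 /sec


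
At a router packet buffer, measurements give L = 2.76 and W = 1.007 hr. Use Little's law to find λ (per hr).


λ = L/W = 2.76/1.007 = 2.7408 /hr

Final: 2.7408 /hr


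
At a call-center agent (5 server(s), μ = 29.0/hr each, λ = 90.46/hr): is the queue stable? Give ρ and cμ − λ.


Total capacity cμ = 5·29.0 = 145.00/hr
ρ = λ/(cμ) = 90.46/145.00 = 0.6239
Stable ⇔ ρ < 1: YES
Spare capacity = cμ − λ = 145.00 − 90.46 = 54.54/hr

Final: ρ = 0.6239; stable; margin = 54.54/hr


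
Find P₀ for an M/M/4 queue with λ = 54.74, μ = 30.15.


a = λ/μ = 54.74/30.15 = 1.8156; ρ = a/c = 0.4539
Σ_{k=0}^{3} a^k/k! (terms k=0..3) = 1.00000 + 1.81559 + 1.64818 + 0.99747 = 5.46124
Tail: a^4/(4!(1−ρ)) = 10.86601/(24·0.5461) = 0.82906
P₀ = 1/(5.46124 + 0.82906) = 1/6.29030 = 0.158975

Final: 0.158975


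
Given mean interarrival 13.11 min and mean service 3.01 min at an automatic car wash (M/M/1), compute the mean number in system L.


λ = 60/13.11 = 4.5767 /hr
μ = 60/3.01 = 19.9336 /hr
ρ = λ/μ = 4.5767/19.9336 = 0.2296
L = ρ/(1−ρ) = 0.2296/0.7704 = 0.2980

Final: 0.2980


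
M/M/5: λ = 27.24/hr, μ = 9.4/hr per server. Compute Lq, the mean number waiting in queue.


a = λ/μ = 2.8979; ρ = a/5 = 0.5796
P₀ = 0.052242
Lq = P₀·a^c·ρ / (c!·(1−ρ)²) = 0.052242·204.36017·0.5796/(120·0.17676)
= 0.29172

Final: 0.29172


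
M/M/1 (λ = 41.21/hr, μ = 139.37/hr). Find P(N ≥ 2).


ρ = 41.21/139.37 = 0.2957
P(N ≥ n) = ρ^n = 0.2957^2 = 0.087431

Final: 0.087431


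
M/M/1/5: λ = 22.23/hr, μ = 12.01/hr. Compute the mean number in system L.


ρ = 22.23/12.01 = 1.8510
L = ρ[1 − (K+1)ρ^K + Kρ^(K+1)] / [(1−ρ)(1−ρ^(K+1))]
Numerator: 1.8510·(1 − 6·21.726125 + 5·40.214135) = 132.739429
Denominator: (-0.8510)·(-39.214135) = 33.369564
L = 132.739429/33.369564 = 3.9779

Final: 3.9779


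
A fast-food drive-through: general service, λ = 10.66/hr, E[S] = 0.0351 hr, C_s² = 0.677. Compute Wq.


ρ = λ·E[S] = 10.66·0.0351 = 0.3742
E[S²] = E[S]²(1+C_s²) = 0.0351²·(1+0.677) = 0.002066
Wq = λ·E[S²]/(2(1−ρ)) = 10.66·0.002066/(2·0.6258) = 0.01760 hr

Final: 0.01760 hr


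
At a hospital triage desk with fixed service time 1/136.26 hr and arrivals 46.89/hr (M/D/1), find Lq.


ρ = 46.89/136.26 = 0.3441
M/D/1: Lq = ρ²/(2(1−ρ)) = 0.1184/(2·0.6559) = 0.09028

Final: 0.09028


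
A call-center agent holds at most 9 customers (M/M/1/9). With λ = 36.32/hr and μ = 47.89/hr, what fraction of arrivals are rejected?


ρ = λ/μ = 36.32/47.89 = 0.7584
P_K = (1−ρ)ρ^K/(1−ρ^(K+1)) = (0.2416·0.083006)/(1 − 0.062952)
= 0.020054/0.937048 = 0.021401

Final: 0.021401


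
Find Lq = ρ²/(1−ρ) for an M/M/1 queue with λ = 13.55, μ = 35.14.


ρ = 13.55/35.14 = 0.3856
Lq = ρ²/(1−ρ) = 0.1487/0.6144 = 0.2420

Final: 0.2420


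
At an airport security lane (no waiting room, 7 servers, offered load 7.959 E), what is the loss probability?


B(c,a) = (a^c/c!) / Σ_{k=0}^{c} a^k/k!
a^7/7! = 401.401505
Σ terms (k=0..7): 1.00000 + 7.95900 + 31.67284 + 84.02805 + 167.19480 + 266.14069 + 353.03562 + 401.40150 = 1312.432509
B = 401.401505/1312.432509 = 0.305845

Final: 0.305845


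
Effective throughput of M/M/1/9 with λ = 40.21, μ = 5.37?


ρ = 7.4879; P_K = (1−ρ)ρ^9/(1−ρ^10) = 0.866451
λ_eff = λ(1 − P_K) = 40.21·(1 − 0.866451) = 40.21·0.133549 = 5.3700 /hr

Final: 5.3700 /hr


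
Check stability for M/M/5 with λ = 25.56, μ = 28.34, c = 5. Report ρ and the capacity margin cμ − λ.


Total capacity cμ = 5·28.34 = 141.70/hr
ρ = λ/(cμ) = 25.56/141.70 = 0.1804
Stable ⇔ ρ < 1: YES
Spare capacity = cμ − λ = 141.70 − 25.56 = 116.14/hr

Final: ρ = 0.1804; stable; margin = 116.14/hr


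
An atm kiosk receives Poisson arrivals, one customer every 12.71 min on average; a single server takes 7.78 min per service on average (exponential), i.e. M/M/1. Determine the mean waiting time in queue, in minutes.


λ = 60/12.71 = 4.7207 /hr
μ = 60/7.78 = 7.7121 /hr
ρ = λ/μ = 4.7207/7.7121 = 0.6121
Wq = ρ/(μ−λ) = 0.6121/(7.7121−4.7207) = 0.20463 hr
In minutes: 0.20463·60 = 12.278 min

Final: 12.278 min


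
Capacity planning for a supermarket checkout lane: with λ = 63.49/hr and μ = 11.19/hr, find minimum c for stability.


Stability requires cμ > λ ⇔ c > λ/μ.
λ/μ = 63.49/11.19 = 5.6738
Minimum integer c = ⌊5.6738⌋ + 1 = 6
Check: 6·11.19 = 67.14 > 63.49, while 5·11.19 = 55.95 ≤ 63.49

Final: 6 servers


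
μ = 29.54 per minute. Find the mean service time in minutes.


Mean service time = 1/μ = 1/29.54 minute = 0.03385 minute
In minutes: 0.03385 × 1 = 0.03385 min

Final: 0.03385 min


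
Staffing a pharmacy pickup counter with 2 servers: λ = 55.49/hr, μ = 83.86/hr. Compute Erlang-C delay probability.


a = λ/μ = 0.6617; ρ = a/2 = 0.3308
P₀ = 0.502800 (from M/M/c formula)
C(c,a) = [a^c/(c!(1−ρ))]·P₀ = [0.43784/(2·0.6692)]·0.502800
= 0.32716·0.502800 = 0.164498

Final: 0.164498


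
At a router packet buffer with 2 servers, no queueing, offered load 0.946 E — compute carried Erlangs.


B(2,0.946) = 0.186950 (Erlang-B)
Carried load = a(1 − B) = 0.946·(1 − 0.186950) = 0.946·0.813050 = 0.7691 E

Final: 0.7691 Erlangs


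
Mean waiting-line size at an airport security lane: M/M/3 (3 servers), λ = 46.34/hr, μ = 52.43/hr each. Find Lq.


a = λ/μ = 0.8838; ρ = a/3 = 0.2946
P₀ = 0.410244
Lq = P₀·a^c·ρ / (c!·(1−ρ)²) = 0.410244·0.69044·0.2946/(6·0.49757)
= 0.02795

Final: 0.02795


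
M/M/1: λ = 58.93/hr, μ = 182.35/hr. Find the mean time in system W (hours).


W = 1/(μ−λ) = 1/(182.35 − 58.93) = 1/123.42 = 0.008102 hr

Final: 0.008102 hr


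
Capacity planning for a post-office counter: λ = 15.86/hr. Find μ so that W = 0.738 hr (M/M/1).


W = 1/(μ−λ) ⇒ μ − λ = 1/W = 1/0.738 = 1.3550
μ = λ + 1/W = 15.86 + 1.3550 = 17.2150 per hr

Final: 17.2150 /hr


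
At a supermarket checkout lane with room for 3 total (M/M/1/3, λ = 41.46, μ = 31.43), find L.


ρ = 41.46/31.43 = 1.3191
L = ρ[1 − (K+1)ρ^K + Kρ^(K+1)] / [(1−ρ)(1−ρ^(K+1))]
Numerator: 1.3191·(1 − 4·2.295381 + 3·3.027887) = 1.190030
Denominator: (-0.3191)·(-2.027887) = 0.647143
L = 1.190030/0.647143 = 1.8389

Final: 1.8389


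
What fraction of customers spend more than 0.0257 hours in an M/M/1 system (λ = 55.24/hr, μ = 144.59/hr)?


W ~ Exponential(μ−λ) for M/M/1.
μ − λ = 144.59 − 55.24 = 89.3500
P(W > t) = e^{−(μ−λ)t} = e^{−2.2963} = 0.100631

Final: 0.100631


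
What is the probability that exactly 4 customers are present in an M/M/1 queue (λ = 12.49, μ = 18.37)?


ρ = 12.49/18.37 = 0.6799
P_n = (1−ρ)·ρ^n = (1 − 0.6799)·0.6799^4 = 0.3201·0.213704 = 0.068404

Final: 0.068404


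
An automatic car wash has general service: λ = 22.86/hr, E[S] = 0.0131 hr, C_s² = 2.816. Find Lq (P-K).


ρ = λ·E[S] = 22.86·0.0131 = 0.2995
Lq = ρ²(1+C_s²)/(2(1−ρ)) = 0.08968·(1+2.816)/(2·0.7005)
= 0.08968·3.8160/1.4011 = 0.24426

Final: 0.24426


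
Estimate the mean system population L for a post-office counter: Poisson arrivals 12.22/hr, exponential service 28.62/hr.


ρ = λ/μ = 12.22/28.62 = 0.4270
L = ρ/(1−ρ) = 0.4270/(1 − 0.4270) = 0.4270/0.5730 = 0.7451

Final: 0.7451


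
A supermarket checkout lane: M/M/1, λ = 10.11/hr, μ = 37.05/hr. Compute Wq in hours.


ρ = 10.11/37.05 = 0.2729
Wq = ρ/(μ−λ) = 0.2729/(37.05 − 10.11) = 0.2729/26.94 = 0.01013 hr

Final: 0.01013 hr


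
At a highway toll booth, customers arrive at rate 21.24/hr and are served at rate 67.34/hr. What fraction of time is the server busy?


ρ = λ/μ = 21.24/67.34 = 0.3154

Final: 0.3154


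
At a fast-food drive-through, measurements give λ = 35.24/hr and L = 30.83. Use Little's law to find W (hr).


W = L/λ = 30.83/35.24 = 0.8749 hr

Final: 0.8749 hr


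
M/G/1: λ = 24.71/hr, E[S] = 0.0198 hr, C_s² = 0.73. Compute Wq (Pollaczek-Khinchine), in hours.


ρ = λ·E[S] = 24.71·0.0198 = 0.4893
E[S²] = E[S]²(1+C_s²) = 0.0198²·(1+0.73) = 0.0006782
Wq = λ·E[S²]/(2(1−ρ)) = 24.71·0.0006782/(2·0.5107) = 0.01641 hr

Final: 0.01641 hr


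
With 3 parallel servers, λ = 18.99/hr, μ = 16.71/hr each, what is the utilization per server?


ρ = λ/(cμ) = 18.99/(3·16.71) = 18.99/50.13 = 0.3788

Final: 0.3788


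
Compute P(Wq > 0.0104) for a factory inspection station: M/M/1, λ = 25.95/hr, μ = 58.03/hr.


ρ = 25.95/58.03 = 0.4472
P(Wq > t) = ρ·e^{−(μ−λ)t} = 0.4472·e^{−0.3336}
= 0.4472·0.716317 = 0.320325

Final: 0.320325


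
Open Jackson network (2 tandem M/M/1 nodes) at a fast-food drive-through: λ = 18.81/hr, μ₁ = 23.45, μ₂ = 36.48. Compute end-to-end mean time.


Each node sees arrival rate λ = 18.81/hr (tandem ⇒ throughput preserved).
W₁ = 1/(μ₁−λ) = 1/(23.45−18.81) = 0.21552 hr
W₂ = 1/(μ₂−λ) = 1/(36.48−18.81) = 0.05659 hr
W_total = W₁ + W₂ = 0.21552 + 0.05659 = 0.27211 hr

Final: 0.27211 hr


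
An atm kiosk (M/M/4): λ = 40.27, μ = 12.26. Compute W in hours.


a = 3.2847; ρ = 0.8212; P₀ = 0.023416
Lq = P₀·a^c·ρ/(c!(1−ρ)²) = 2.91603
Wq = Lq/λ = 2.91603/40.27 = 0.07241 hr
W = Wq + 1/μ = 0.07241 + 0.08157 = 0.15398 hr

Final: 0.15398 hr


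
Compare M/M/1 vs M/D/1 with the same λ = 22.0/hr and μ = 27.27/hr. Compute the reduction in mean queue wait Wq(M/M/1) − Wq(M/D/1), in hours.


ρ = 22.0/27.27 = 0.8067
Wq(M/M/1) = ρ/(μ−λ) = 0.8067/5.27 = 0.15308 hr
Wq(M/D/1) = ρ/(2(μ−λ)) = 0.07654 hr
Savings = 0.15308 − 0.07654 = 0.07654 hr

Final: 0.07654 hr


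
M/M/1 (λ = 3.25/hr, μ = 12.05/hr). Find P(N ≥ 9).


ρ = 3.25/12.05 = 0.2697
P(N ≥ n) = ρ^n = 0.2697^9 = 0.000007552

Final: 0.000007552


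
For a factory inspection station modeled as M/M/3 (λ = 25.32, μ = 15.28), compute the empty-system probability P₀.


a = λ/μ = 25.32/15.28 = 1.6571; ρ = a/c = 0.5524
Σ_{k=0}^{2} a^k/k! (terms k=0..2) = 1.00000 + 1.65707 + 1.37294 = 4.03001
Tail: a^3/(3!(1−ρ)) = 4.55010/(6·0.4476) = 1.69409
P₀ = 1/(4.03001 + 1.69409) = 1/5.72410 = 0.174700

Final: 0.174700


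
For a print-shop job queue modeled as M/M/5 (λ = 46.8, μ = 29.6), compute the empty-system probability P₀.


a = λ/μ = 46.8/29.6 = 1.5811; ρ = a/c = 0.3162
Σ_{k=0}^{4} a^k/k! (terms k=0..4) = 1.00000 + 1.58108 + 1.24991 + 0.65874 + 0.26038 = 4.75010
Tail: a^5/(5!(1−ρ)) = 9.88031/(120·0.6838) = 0.12041
P₀ = 1/(4.75010 + 0.12041) = 1/4.87052 = 0.205317

Final: 0.205317


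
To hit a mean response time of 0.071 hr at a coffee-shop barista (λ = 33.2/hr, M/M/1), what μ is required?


W = 1/(μ−λ) ⇒ μ − λ = 1/W = 1/0.071 = 14.0845
μ = λ + 1/W = 33.2 + 14.0845 = 47.2845 per hr

Final: 47.2845 /hr


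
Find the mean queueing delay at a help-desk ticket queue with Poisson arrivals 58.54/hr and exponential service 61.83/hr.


ρ = 58.54/61.83 = 0.9468
Wq = ρ/(μ−λ) = 0.9468/(61.83 − 58.54) = 0.9468/3.29 = 0.2878 hr

Final: 0.2878 hr


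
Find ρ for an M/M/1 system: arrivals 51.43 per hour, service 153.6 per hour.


ρ = λ/μ = 51.43/153.6 = 0.3348

Final: 0.3348


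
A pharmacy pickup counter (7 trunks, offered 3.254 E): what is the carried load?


B(7,3.254) = 0.030155 (Erlang-B)
Carried load = a(1 − B) = 3.254·(1 − 0.030155) = 3.254·0.969845 = 3.1559 E

Final: 3.1559 Erlangs


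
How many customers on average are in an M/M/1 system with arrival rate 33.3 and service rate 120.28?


ρ = λ/μ = 33.3/120.28 = 0.2769
L = ρ/(1−ρ) = 0.2769/(1 − 0.2769) = 0.2769/0.7231 = 0.3828

Final: 0.3828


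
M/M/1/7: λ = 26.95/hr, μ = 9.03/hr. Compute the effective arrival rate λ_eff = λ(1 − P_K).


ρ = 2.9845; P_K = (1−ρ)ρ^7/(1−ρ^8) = 0.665041
λ_eff = λ(1 − P_K) = 26.95·(1 − 0.665041) = 26.95·0.334959 = 9.0272 /hr

Final: 9.0272 /hr


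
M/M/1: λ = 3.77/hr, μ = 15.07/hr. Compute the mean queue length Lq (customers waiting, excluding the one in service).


ρ = 3.77/15.07 = 0.2502
Lq = ρ²/(1−ρ) = 0.06258/0.7498 = 0.08346

Final: 0.08346


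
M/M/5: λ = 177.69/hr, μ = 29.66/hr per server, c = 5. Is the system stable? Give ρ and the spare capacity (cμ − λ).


Total capacity cμ = 5·29.66 = 148.30/hr
ρ = λ/(cμ) = 177.69/148.30 = 1.1982
Stable ⇔ ρ < 1: NO
Spare capacity = cμ − λ = 148.30 − 177.69 = -29.39/hr

Final: ρ = 1.1982; unstable; margin = -29.39/hr


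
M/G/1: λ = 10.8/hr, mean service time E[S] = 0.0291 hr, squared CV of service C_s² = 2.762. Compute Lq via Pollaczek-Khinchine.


ρ = λ·E[S] = 10.8·0.0291 = 0.3143
Lq = ρ²(1+C_s²)/(2(1−ρ)) = 0.09877·(1+2.762)/(2·0.6857)
= 0.09877·3.7620/1.3714 = 0.27094

Final: 0.27094


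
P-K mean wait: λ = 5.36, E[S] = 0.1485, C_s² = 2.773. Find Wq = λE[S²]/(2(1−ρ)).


ρ = λ·E[S] = 5.36·0.1485 = 0.7960
E[S²] = E[S]²(1+C_s²) = 0.1485²·(1+2.773) = 0.083203
Wq = λ·E[S²]/(2(1−ρ)) = 5.36·0.083203/(2·0.2040) = 1.09285 hr

Final: 1.09285 hr


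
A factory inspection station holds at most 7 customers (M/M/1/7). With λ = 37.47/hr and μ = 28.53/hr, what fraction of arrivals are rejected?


ρ = λ/μ = 37.47/28.53 = 1.3134
P_K = (1−ρ)ρ^K/(1−ρ^(K+1)) = (-0.3134·6.740210)/(1 − 8.852285)
= -2.112074/-7.852285 = 0.268976

Final: 0.268976


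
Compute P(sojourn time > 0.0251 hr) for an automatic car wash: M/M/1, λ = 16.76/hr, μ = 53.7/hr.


W ~ Exponential(μ−λ) for M/M/1.
μ − λ = 53.7 − 16.76 = 36.9400
P(W > t) = e^{−(μ−λ)t} = e^{−0.9272} = 0.395662

Final: 0.395662


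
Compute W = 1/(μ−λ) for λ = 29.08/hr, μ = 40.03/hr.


W = 1/(μ−λ) = 1/(40.03 − 29.08) = 1/10.95 = 0.09132 hr

Final: 0.09132 hr


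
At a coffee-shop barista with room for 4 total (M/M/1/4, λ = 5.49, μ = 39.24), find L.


ρ = 5.49/39.24 = 0.1399
L = ρ[1 − (K+1)ρ^K + Kρ^(K+1)] / [(1−ρ)(1−ρ^(K+1))]
Numerator: 0.1399·(1 − 5·0.0003832 + 4·0.00005361) = 0.139670
Denominator: (0.8601)·(0.999946) = 0.860046
L = 0.139670/0.860046 = 0.1624

Final: 0.1624


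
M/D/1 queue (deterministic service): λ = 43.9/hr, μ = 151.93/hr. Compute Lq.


ρ = 43.9/151.93 = 0.2889
M/D/1: Lq = ρ²/(2(1−ρ)) = 0.08349/(2·0.7111) = 0.05871

Final: 0.05871


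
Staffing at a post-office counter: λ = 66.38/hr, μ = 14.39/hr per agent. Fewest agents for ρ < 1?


Stability requires cμ > λ ⇔ c > λ/μ.
λ/μ = 66.38/14.39 = 4.6129
Minimum integer c = ⌊4.6129⌋ + 1 = 5
Check: 5·14.39 = 71.95 > 66.38, while 4·14.39 = 57.56 ≤ 66.38

Final: 5 servers


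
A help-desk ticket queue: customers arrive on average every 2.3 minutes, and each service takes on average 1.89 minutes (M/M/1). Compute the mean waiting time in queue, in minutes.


λ = 60/2.3 = 26.0870 /hr
μ = 60/1.89 = 31.7460 /hr
ρ = λ/μ = 26.0870/31.7460 = 0.8217
Wq = ρ/(μ−λ) = 0.8217/(31.7460−26.0870) = 0.14521 hr
In minutes: 0.14521·60 = 8.712 min

Final: 8.712 min


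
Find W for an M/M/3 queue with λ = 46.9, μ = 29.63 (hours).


a = 1.5829; ρ = 0.5276; P₀ = 0.191030
Lq = P₀·a^c·ρ/(c!(1−ρ)²) = 0.29854
Wq = Lq/λ = 0.29854/46.9 = 0.006366 hr
W = Wq + 1/μ = 0.006366 + 0.03375 = 0.04012 hr

Final: 0.04012 hr


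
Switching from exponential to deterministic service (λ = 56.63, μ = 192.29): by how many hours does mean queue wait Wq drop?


ρ = 56.63/192.29 = 0.2945
Wq(M/M/1) = ρ/(μ−λ) = 0.2945/135.66 = 0.002171 hr
Wq(M/D/1) = ρ/(2(μ−λ)) = 0.001085 hr
Savings = 0.002171 − 0.001085 = 0.001085 hr

Final: 0.001085 hr


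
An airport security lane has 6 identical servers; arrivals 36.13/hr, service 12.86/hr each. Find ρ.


ρ = λ/(cμ) = 36.13/(6·12.86) = 36.13/77.16 = 0.4682

Final: 0.4682


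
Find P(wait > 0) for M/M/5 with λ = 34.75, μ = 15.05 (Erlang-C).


a = λ/μ = 2.3090; ρ = a/5 = 0.4618
P₀ = 0.097783 (from M/M/c formula)
C(c,a) = [a^c/(c!(1−ρ))]·P₀ = [65.62836/(120·0.5382)]·0.097783
= 1.01616·0.097783 = 0.099363

Final: 0.099363


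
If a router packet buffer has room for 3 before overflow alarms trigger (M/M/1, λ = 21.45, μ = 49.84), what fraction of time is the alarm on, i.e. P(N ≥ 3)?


ρ = 21.45/49.84 = 0.4304
P(N ≥ n) = ρ^n = 0.4304^3 = 0.079716

Final: 0.079716


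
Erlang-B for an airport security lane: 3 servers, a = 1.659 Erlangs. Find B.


B(c,a) = (a^c/c!) / Σ_{k=0}^{c} a^k/k!
a^3/3! = 0.761006
Σ terms (k=0..3): 1.00000 + 1.65900 + 1.37614 + 0.76101 = 4.796146
B = 0.761006/4.796146 = 0.158670

Final: 0.158670


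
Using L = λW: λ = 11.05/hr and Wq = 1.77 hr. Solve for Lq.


Lq = λWq = 11.05·1.77 = 19.5585

Final: 19.5585


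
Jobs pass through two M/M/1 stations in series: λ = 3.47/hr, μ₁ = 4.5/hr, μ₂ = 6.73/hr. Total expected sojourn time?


Each node sees arrival rate λ = 3.47/hr (tandem ⇒ throughput preserved).
W₁ = 1/(μ₁−λ) = 1/(4.5−3.47) = 0.97087 hr
W₂ = 1/(μ₂−λ) = 1/(6.73−3.47) = 0.30675 hr
W_total = W₁ + W₂ = 0.97087 + 0.30675 = 1.27762 hr

Final: 1.27762 hr


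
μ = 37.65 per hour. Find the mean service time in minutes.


Mean service time = 1/μ = 1/37.65 hour = 0.02656 hour
In minutes: 0.02656 × 60 = 1.5936 min

Final: 1.5936 min


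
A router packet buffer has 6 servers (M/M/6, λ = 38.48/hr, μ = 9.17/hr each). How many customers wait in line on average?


a = λ/μ = 4.1963; ρ = a/6 = 0.6994
P₀ = 0.013279
Lq = P₀·a^c·ρ / (c!·(1−ρ)²) = 0.013279·5460.02167·0.6994/(720·0.09037)
= 0.77934

Final: 0.77934


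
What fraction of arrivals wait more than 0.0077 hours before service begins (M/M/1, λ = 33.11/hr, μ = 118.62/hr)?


ρ = 33.11/118.62 = 0.2791
P(Wq > t) = ρ·e^{−(μ−λ)t} = 0.2791·e^{−0.6584}
= 0.2791·0.517665 = 0.144494

Final: 0.144494


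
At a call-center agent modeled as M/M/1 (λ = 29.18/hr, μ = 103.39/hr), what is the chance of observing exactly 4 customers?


ρ = 29.18/103.39 = 0.2822
P_n = (1−ρ)·ρ^n = (1 − 0.2822)·0.2822^4 = 0.7178·0.006345 = 0.004554

Final: 0.004554


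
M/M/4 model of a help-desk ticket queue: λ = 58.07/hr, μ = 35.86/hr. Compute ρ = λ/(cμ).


ρ = λ/(cμ) = 58.07/(4·35.86) = 58.07/143.44 = 0.4048

Final: 0.4048


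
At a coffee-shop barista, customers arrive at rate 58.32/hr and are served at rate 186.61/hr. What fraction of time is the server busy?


ρ = λ/μ = 58.32/186.61 = 0.3125

Final: 0.3125


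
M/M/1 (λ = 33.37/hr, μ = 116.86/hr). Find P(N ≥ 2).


ρ = 33.37/116.86 = 0.2856
P(N ≥ n) = ρ^n = 0.2856^2 = 0.081542

Final: 0.081542


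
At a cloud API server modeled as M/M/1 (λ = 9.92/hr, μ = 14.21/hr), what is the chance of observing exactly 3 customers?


ρ = 9.92/14.21 = 0.6981
P_n = (1−ρ)·ρ^n = (1 − 0.6981)·0.6981^3 = 0.3019·0.340214 = 0.102711

Final: 0.102711


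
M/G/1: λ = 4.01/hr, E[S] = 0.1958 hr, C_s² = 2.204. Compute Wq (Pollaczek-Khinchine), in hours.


ρ = λ·E[S] = 4.01·0.1958 = 0.7852
E[S²] = E[S]²(1+C_s²) = 0.1958²·(1+2.204) = 0.122834
Wq = λ·E[S²]/(2(1−ρ)) = 4.01·0.122834/(2·0.2148) = 1.14634 hr

Final: 1.14634 hr


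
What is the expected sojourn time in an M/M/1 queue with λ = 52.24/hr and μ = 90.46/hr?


W = 1/(μ−λ) = 1/(90.46 − 52.24) = 1/38.22 = 0.02616 hr

Final: 0.02616 hr


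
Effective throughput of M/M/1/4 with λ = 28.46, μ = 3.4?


ρ = 8.3706; P_K = (1−ρ)ρ^4/(1−ρ^5) = 0.880556
λ_eff = λ(1 − P_K) = 28.46·(1 − 0.880556) = 28.46·0.119444 = 3.3994 /hr

Final: 3.3994 /hr


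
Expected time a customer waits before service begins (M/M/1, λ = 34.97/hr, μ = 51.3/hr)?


ρ = 34.97/51.3 = 0.6817
Wq = ρ/(μ−λ) = 0.6817/(51.3 − 34.97) = 0.6817/16.33 = 0.04174 hr

Final: 0.04174 hr


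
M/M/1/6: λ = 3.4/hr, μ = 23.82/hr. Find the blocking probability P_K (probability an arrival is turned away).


ρ = λ/μ = 3.4/23.82 = 0.1427
P_K = (1−ρ)ρ^K/(1−ρ^(K+1)) = (0.8573·0.000008457)/(1 − 0.000001207)
= 0.000007250/0.999999 = 0.000007250

Final: 0.000007250


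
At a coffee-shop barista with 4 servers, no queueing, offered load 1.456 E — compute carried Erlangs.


B(4,1.456) = 0.044398 (Erlang-B)
Carried load = a(1 − B) = 1.456·(1 − 0.044398) = 1.456·0.955602 = 1.3914 E

Final: 1.3914 Erlangs


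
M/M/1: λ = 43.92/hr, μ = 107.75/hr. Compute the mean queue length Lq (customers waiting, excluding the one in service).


ρ = 43.92/107.75 = 0.4076
Lq = ρ²/(1−ρ) = 0.1661/0.5924 = 0.2805

Final: 0.2805


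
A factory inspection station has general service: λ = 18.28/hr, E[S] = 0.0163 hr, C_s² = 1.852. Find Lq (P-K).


ρ = λ·E[S] = 18.28·0.0163 = 0.2980
Lq = ρ²(1+C_s²)/(2(1−ρ)) = 0.08878·(1+1.852)/(2·0.7020)
= 0.08878·2.8520/1.4041 = 0.18034

Final: 0.18034


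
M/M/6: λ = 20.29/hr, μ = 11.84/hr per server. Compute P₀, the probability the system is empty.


a = λ/μ = 20.29/11.84 = 1.7137; ρ = a/c = 0.2856
Σ_{k=0}^{5} a^k/k! (terms k=0..5) = 1.00000 + 1.71368 + 1.46835 + 0.83876 + 0.35934 + 0.12316 = 5.50330
Tail: a^6/(6!(1−ρ)) = 25.32690/(720·0.7144) = 0.04924
P₀ = 1/(5.50330 + 0.04924) = 1/5.55254 = 0.180098

Final: 0.180098


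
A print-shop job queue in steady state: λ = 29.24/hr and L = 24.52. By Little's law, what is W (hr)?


W = L/λ = 24.52/29.24 = 0.8386 hr

Final: 0.8386 hr


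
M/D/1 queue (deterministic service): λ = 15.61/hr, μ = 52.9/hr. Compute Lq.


ρ = 15.61/52.9 = 0.2951
M/D/1: Lq = ρ²/(2(1−ρ)) = 0.08708/(2·0.7049) = 0.06176

Final: 0.06176


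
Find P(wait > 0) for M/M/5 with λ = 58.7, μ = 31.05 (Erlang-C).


a = λ/μ = 1.8905; ρ = a/5 = 0.3781
P₀ = 0.150164 (from M/M/c formula)
C(c,a) = [a^c/(c!(1−ρ))]·P₀ = [24.14807/(120·0.6219)]·0.150164
= 0.32358·0.150164 = 0.048590

Final: 0.048590


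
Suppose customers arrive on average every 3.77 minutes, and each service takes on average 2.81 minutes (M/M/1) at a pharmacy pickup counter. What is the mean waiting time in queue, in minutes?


λ = 60/3.77 = 15.9151 /hr
μ = 60/2.81 = 21.3523 /hr
ρ = λ/μ = 15.9151/21.3523 = 0.7454
Wq = ρ/(μ−λ) = 0.7454/(21.3523−15.9151) = 0.13709 hr
In minutes: 0.13709·60 = 8.225 min

Final: 8.225 min


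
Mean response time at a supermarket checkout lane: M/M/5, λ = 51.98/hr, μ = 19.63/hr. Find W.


a = 2.6480; ρ = 0.5296; P₀ = 0.068477
Lq = P₀·a^c·ρ/(c!(1−ρ)²) = 0.17781
Wq = Lq/λ = 0.17781/51.98 = 0.003421 hr
W = Wq + 1/μ = 0.003421 + 0.05094 = 0.05436 hr

Final: 0.05436 hr


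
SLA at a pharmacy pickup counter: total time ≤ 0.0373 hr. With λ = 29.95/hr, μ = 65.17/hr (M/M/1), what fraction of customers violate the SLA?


W ~ Exponential(μ−λ) for M/M/1.
μ − λ = 65.17 − 29.95 = 35.2200
P(W > t) = e^{−(μ−λ)t} = e^{−1.3137} = 0.268822

Final: 0.268822


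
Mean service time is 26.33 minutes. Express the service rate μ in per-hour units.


μ = 1/(service time) in consistent units.
1 hour = 60 min, so μ = 60/26.33 = 2.2788 per hour

Final: 2.2788 /hr


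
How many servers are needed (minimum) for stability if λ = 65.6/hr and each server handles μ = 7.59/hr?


Stability requires cμ > λ ⇔ c > λ/μ.
λ/μ = 65.6/7.59 = 8.6430
Minimum integer c = ⌊8.6430⌋ + 1 = 9
Check: 9·7.59 = 68.31 > 65.6, while 8·7.59 = 60.72 ≤ 65.6

Final: 9 servers


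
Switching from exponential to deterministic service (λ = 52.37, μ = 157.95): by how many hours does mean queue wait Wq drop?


ρ = 52.37/157.95 = 0.3316
Wq(M/M/1) = ρ/(μ−λ) = 0.3316/105.58 = 0.003140 hr
Wq(M/D/1) = ρ/(2(μ−λ)) = 0.001570 hr
Savings = 0.003140 − 0.001570 = 0.001570 hr

Final: 0.001570 hr


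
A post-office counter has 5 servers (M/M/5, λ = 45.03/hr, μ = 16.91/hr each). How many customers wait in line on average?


a = λ/μ = 2.6629; ρ = a/5 = 0.5326
P₀ = 0.067394
Lq = P₀·a^c·ρ / (c!·(1−ρ)²) = 0.067394·133.90343·0.5326/(120·0.21848)
= 0.18332

Final: 0.18332


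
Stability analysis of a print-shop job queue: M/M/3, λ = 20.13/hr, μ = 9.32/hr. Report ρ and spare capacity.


Total capacity cμ = 3·9.32 = 27.96/hr
ρ = λ/(cμ) = 20.13/27.96 = 0.7200
Stable ⇔ ρ < 1: YES
Spare capacity = cμ − λ = 27.96 − 20.13 = 7.83/hr

Final: ρ = 0.7200; stable; margin = 7.83/hr


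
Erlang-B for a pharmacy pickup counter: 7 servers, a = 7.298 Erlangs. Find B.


B(c,a) = (a^c/c!) / Σ_{k=0}^{c} a^k/k!
a^7/7! = 218.774388
Σ terms (k=0..7): 1.00000 + 7.29800 + 26.63040 + 64.78289 + 118.19639 + 172.51944 + 209.84115 + 218.77439 = 819.042660
B = 218.774388/819.042660 = 0.267110

Final: 0.267110


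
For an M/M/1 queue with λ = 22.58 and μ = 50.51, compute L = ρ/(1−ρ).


ρ = λ/μ = 22.58/50.51 = 0.4470
L = ρ/(1−ρ) = 0.4470/(1 − 0.4470) = 0.4470/0.5530 = 0.8084

Final: 0.8084


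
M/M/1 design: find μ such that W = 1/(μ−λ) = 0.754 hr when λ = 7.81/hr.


W = 1/(μ−λ) ⇒ μ − λ = 1/W = 1/0.754 = 1.3263
μ = λ + 1/W = 7.81 + 1.3263 = 9.1363 per hr

Final: 9.1363 /hr


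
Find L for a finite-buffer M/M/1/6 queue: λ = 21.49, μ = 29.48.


ρ = 21.49/29.48 = 0.7290
L = ρ[1 − (K+1)ρ^K + Kρ^(K+1)] / [(1−ρ)(1−ρ^(K+1))]
Numerator: 0.7290·(1 − 7·0.150056 + 6·0.109386) = 0.441700
Denominator: (0.2710)·(0.890614) = 0.241384
L = 0.441700/0.241384 = 1.8299

Final: 1.8299


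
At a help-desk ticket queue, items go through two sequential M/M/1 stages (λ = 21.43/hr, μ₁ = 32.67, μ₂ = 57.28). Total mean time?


Each node sees arrival rate λ = 21.43/hr (tandem ⇒ throughput preserved).
W₁ = 1/(μ₁−λ) = 1/(32.67−21.43) = 0.08897 hr
W₂ = 1/(μ₂−λ) = 1/(57.28−21.43) = 0.02789 hr
W_total = W₁ + W₂ = 0.08897 + 0.02789 = 0.11686 hr

Final: 0.11686 hr


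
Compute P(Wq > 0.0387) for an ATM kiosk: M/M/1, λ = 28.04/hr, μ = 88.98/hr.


ρ = 28.04/88.98 = 0.3151
P(Wq > t) = ρ·e^{−(μ−λ)t} = 0.3151·e^{−2.3584}
= 0.3151·0.094573 = 0.029803

Final: 0.029803


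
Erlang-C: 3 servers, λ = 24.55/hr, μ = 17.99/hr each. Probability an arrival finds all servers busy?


a = λ/μ = 1.3646; ρ = a/3 = 0.4549
P₀ = 0.245533 (from M/M/c formula)
C(c,a) = [a^c/(c!(1−ρ))]·P₀ = [2.54133/(6·0.5451)]·0.245533
= 0.77700·0.245533 = 0.190778

Final: 0.190778


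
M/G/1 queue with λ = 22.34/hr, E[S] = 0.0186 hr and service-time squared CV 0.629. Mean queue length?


ρ = λ·E[S] = 22.34·0.0186 = 0.4155
Lq = ρ²(1+C_s²)/(2(1−ρ)) = 0.1727·(1+0.629)/(2·0.5845)
= 0.1727·1.6290/1.1690 = 0.24061

Final: 0.24061


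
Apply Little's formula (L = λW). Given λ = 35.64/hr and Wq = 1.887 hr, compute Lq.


Lq = λWq = 35.64·1.887 = 67.2527

Final: 67.2527
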